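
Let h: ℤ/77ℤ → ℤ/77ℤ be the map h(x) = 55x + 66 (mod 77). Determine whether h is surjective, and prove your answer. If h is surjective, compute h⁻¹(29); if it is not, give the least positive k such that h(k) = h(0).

Since gcd(55, 77) = 11, we have 55x ≡ 0 (mod 11) for all x, so h(x) ≡ 0 (mod 11).
But 1 ≢ 0 (mod 11), so 1 ∈ ℤ/77ℤ has no preimage. Hence h is not surjective.
Since h is not surjective, we find the least positive k with h(k) = h(0): this means 55k ≡ 0 (mod 77), i.e. 77 ∣ 55k. Since gcd(55, 77) = 11, dividing through by 11 this holds exactly when 7 ∣ 5k, and as gcd(5, 7) = 1, exactly when 7 ∣ k.
The smallest positive such k is 7.

7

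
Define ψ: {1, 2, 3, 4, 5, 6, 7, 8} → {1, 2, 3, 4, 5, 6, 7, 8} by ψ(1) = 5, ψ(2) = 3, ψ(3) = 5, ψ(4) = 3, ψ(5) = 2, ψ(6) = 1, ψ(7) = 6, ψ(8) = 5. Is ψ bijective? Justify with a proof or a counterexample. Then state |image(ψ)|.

5

ψ(1) = 5 = ψ(3) with 1 ≠ 3, so ψ is not injective, hence not bijective.
The image of ψ is {1, 2, 3, 5, 6}, which has 5 elements.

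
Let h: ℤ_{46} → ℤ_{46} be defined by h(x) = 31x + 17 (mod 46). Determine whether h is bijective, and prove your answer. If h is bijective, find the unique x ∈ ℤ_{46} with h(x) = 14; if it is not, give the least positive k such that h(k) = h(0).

Recall: h is injective when h(x_1) = h(x_2) forces x_1 = x_2.
Suppose h(x_1) = h(x_2) in ℤ_{46}. Then 31x_1 + 17 ≡ 31x_2 + 17 (mod 46), thus 31(x_1 − x_2) ≡ 0 (mod 46).
Since gcd(31, 46) = 1, 31 is invertible modulo 46, so x_1 − x_2 ≡ 0 (mod 46), i.e. x_1 = x_2.
We now compute 31⁻¹ mod 46 explicitly. Euclid's algorithm: 46 = 1·31 + 15, 31 = 2·15 + 1; back-substituting gives 1 = 3·31 − 2·46, so 31⁻¹ ≡ 3 (mod 46).
Then y ↦ 3(y − 17) is a two-sided inverse to h, so every y ∈ ℤ_{46} has a preimage.
Hence h is bijective.
Since h is bijective, we find h⁻¹(14): we need 31x ≡ 14 − 17 ≡ 43 (mod 46). Using 31⁻¹ = 3: x ≡ 3·43 = 129 = 2·46 + 37, so x = 37.
Check: h(37) = 31·37 + 17 = 1164 = 25·46 + 14 ≡ 14 (mod 46).

37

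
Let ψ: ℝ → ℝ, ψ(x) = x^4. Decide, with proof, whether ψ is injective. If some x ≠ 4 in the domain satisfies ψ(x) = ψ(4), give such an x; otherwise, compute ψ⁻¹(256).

ψ(4) = 256 = (−4)^4 = ψ(−4) (since 4 is even), with 4 ≠ −4. So ψ is not injective.
For the follow-up, such an x exists: taking x = −4 ∈ ℝ gives ψ(−4) = 256 = ψ(4) with −4 ≠ 4.

-4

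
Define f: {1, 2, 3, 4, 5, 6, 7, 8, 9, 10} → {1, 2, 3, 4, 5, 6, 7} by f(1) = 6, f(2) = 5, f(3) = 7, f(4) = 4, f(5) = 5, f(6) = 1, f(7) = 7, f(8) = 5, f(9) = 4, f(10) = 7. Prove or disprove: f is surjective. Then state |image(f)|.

5

No element maps to 2, so f is not surjective.
The image of f is {1, 4, 5, 6, 7}, which has 5 elements.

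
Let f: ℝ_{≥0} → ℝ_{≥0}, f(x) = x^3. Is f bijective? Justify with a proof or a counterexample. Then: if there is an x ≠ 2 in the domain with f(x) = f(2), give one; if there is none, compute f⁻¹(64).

On ℝ_{≥0}, x ↦ x^3 is strictly increasing (injective) and for any y ∈ ℝ_{≥0} the 3rd root y^{1/3} lies in ℝ_{≥0} (surjective). So f is bijective.
Since x ↦ x^3 is strictly increasing on ℝ_{≥0}, it is injective there, so no x ≠ 2 in the domain has f(x) = f(2). We therefore compute f⁻¹(64) = 64^{1/3} = 4 (indeed 4^3 = 64).

4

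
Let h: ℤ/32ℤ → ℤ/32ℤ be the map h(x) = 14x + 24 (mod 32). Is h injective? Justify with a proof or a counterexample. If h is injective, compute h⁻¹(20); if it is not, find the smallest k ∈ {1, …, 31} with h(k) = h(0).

By definition, injectivity means: for all a, b in the domain, h(a) = h(b) implies a = b.
We have gcd(14, 32) = 2 > 1. Taking a = 0 and b = 16: h(0) = 24 and h(16) = 14·16 + 24 = 248 ≡ 24 (mod 32).
So h(0) = h(16) while 0 ≠ 16, thus h is not injective.
Since h is not injective, we find the least positive k with h(k) = h(0): this means 14k ≡ 0 (mod 32), i.e. 32 ∣ 14k. Since gcd(14, 32) = 2, dividing through by 2 this holds exactly when 16 ∣ 7k, and as gcd(7, 16) = 1, exactly when 16 ∣ k.
The smallest positive such k is 16.

16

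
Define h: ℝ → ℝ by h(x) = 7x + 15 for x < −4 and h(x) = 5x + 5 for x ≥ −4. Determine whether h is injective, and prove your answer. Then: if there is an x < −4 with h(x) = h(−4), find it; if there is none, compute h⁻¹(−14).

-30/7

Both pieces are strictly increasing (slopes 7 and 5), so each is injective on its own interval.
The left piece maps (−∞, −4) onto (−∞, −13); the right piece maps [−4, ∞) onto [−15, ∞).
These images overlap. In particular h(−4) = −15 (right piece), and solving 7x + 15 = −15 on the left piece gives x = −30/7 < −4.
So h(−30/7) = h(−4) with −30/7 ≠ −4, and h is not injective. This x = −30/7 is the requested value below −4.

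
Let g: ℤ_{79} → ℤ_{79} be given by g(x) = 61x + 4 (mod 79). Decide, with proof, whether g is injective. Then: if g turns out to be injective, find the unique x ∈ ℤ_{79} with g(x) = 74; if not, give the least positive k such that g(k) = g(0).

40

If g(u) = g(v), then 61u ≡ 61v (mod 79). Because gcd(61, 79) = 1, we may cancel 61 to get u ≡ v (mod 79).
Hence g is injective.
We now compute 61⁻¹ mod 79 explicitly. Euclid's algorithm: 79 = 1·61 + 18, 61 = 3·18 + 7, 18 = 2·7 + 4, 7 = 1·4 + 3, 4 = 1·3 + 1; back-substituting gives 1 = 57·61 − 44·79, so 61⁻¹ ≡ 57 (mod 79).
Since g is injective, we compute g⁻¹(74): solve 61x + 4 ≡ 74 (mod 79), i.e. 61x ≡ 70 (mod 79).
Multiplying by 61⁻¹ = 57 gives x ≡ 57·70 = 3990 = 50·79 + 40 ≡ 40 (mod 79).
Check: g(40) = 61·40 + 4 = 2444 = 30·79 + 74 ≡ 74 (mod 79).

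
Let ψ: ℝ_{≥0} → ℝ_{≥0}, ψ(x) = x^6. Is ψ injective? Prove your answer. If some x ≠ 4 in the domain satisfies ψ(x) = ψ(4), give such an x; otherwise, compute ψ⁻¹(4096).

On ℝ_{≥0}, x ↦ x^6 is strictly increasing, so ψ(s) = ψ(t) forces s = t. Thus ψ is injective.
Since x ↦ x^6 is strictly increasing on ℝ_{≥0}, it is injective there, so no x ≠ 4 in the domain has ψ(x) = ψ(4). We therefore compute ψ⁻¹(4096) = 4096^{1/6} = 4 (indeed 4^6 = 4096).

4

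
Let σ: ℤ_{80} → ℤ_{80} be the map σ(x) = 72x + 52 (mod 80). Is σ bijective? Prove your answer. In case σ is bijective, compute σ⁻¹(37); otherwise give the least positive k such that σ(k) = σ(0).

We have gcd(72, 80) = 8 > 1. Taking x_1 = 0 and x_2 = 10: σ(0) = 52 and σ(10) = 72·10 + 52 = 772 ≡ 52 (mod 80).
So σ(0) = σ(10) while 0 ≠ 10, therefore σ is not injective, hence not bijective.
Since σ is not bijective, we find the least positive k with σ(k) = σ(0): this means 72k ≡ 0 (mod 80), i.e. 80 ∣ 72k. Since gcd(72, 80) = 8, dividing through by 8 this holds exactly when 10 ∣ 9k, and as gcd(9, 10) = 1, exactly when 10 ∣ k.
The smallest positive such k is 10.

10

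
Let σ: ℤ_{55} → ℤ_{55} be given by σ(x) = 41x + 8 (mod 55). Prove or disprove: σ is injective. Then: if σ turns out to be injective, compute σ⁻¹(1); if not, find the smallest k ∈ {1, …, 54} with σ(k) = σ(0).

28

If σ(x_1) = σ(x_2), then 41x_1 ≡ 41x_2 (mod 55). Because gcd(41, 55) = 1, we may cancel 41 to get x_1 ≡ x_2 (mod 55).
Therefore σ is injective.
We now compute 41⁻¹ mod 55 explicitly. Euclid's algorithm: 55 = 1·41 + 14, 41 = 2·14 + 13, 14 = 1·13 + 1; back-substituting gives 1 = 51·41 − 38·55, so 41⁻¹ ≡ 51 (mod 55).
Since σ is injective, we find σ⁻¹(1): we need 41x ≡ 1 − 8 ≡ 48 (mod 55). Using 41⁻¹ = 51: x ≡ 51·48 = 2448 = 44·55 + 28, so x = 28.
Check: σ(28) = 41·28 + 8 = 1156 = 21·55 + 1 ≡ 1 (mod 55).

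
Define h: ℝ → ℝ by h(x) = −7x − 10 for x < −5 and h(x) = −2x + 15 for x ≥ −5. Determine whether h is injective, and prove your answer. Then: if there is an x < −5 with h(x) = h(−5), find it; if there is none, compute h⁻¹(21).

Both pieces are strictly decreasing (slopes −7 and −2), so each is injective on its own interval.
The left piece maps (−∞, −5) onto (25, ∞); the right piece maps [−5, ∞) onto (−∞, 25].
These images are disjoint, so no value is attained by both pieces. Thus h is injective.
Because the two images are disjoint, no x < −5 has h(x) = h(−5), so we compute h⁻¹(21): 21 lies in (−∞, 25], so solve −2x + 15 = 21: x = (21 − 15)/(−2) = −3.

-3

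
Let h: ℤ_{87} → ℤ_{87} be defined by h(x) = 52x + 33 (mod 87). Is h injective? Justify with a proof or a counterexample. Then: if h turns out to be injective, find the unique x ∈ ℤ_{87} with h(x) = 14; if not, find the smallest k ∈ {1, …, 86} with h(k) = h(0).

8

By definition, h is injective when h(a) = h(b) forces a = b.
Suppose h(a) = h(b) in ℤ_{87}. Then 52a + 33 ≡ 52b + 33 (mod 87), thus 52(a − b) ≡ 0 (mod 87).
Since gcd(52, 87) = 1, 52 is invertible modulo 87, hence a − b ≡ 0 (mod 87), i.e. a = b.
Therefore h is injective.
We now compute 52⁻¹ mod 87 explicitly. Euclid's algorithm: 87 = 1·52 + 35, 52 = 1·35 + 17, 35 = 2·17 + 1; back-substituting gives 1 = 82·52 − 49·87, so 52⁻¹ ≡ 82 (mod 87).
Since h is injective, we find h⁻¹(14): we need 52x ≡ 14 − 33 ≡ 68 (mod 87). Using 52⁻¹ = 82: x ≡ 82·68 = 5576 = 64·87 + 8, so x = 8.
Check: h(8) = 52·8 + 33 = 449 = 5·87 + 14 ≡ 14 (mod 87).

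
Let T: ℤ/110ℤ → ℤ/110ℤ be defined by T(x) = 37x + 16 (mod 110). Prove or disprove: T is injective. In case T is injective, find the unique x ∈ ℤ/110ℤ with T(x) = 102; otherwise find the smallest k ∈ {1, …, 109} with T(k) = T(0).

If T(x_1) = T(x_2), then 37x_1 ≡ 37x_2 (mod 110). Because gcd(37, 110) = 1, we may cancel 37 to get x_1 ≡ x_2 (mod 110).
So T is injective.
We now compute 37⁻¹ mod 110 explicitly. Euclid's algorithm: 110 = 2·37 + 36, 37 = 1·36 + 1; back-substituting gives 1 = 3·37 − 1·110, so 37⁻¹ ≡ 3 (mod 110).
Since T is injective, we compute T⁻¹(102): solve 37x + 16 ≡ 102 (mod 110), i.e. 37x ≡ 86 (mod 110).
Multiplying by 37⁻¹ = 3 gives x ≡ 3·86 = 258 = 2·110 + 38 ≡ 38 (mod 110).
Check: T(38) = 37·38 + 16 = 1422 = 12·110 + 102 ≡ 102 (mod 110).

38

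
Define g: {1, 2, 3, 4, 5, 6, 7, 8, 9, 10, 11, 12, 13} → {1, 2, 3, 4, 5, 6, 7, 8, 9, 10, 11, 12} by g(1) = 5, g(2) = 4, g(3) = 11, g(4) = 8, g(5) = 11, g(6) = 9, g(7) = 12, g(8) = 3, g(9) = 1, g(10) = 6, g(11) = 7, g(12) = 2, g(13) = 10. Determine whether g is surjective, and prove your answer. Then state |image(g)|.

12

Every element of the codomain has a preimage: 1 = g(9), 2 = g(12), 3 = g(8), 4 = g(2), 5 = g(1), 6 = g(10), 7 = g(11), 8 = g(4), 9 = g(6), 10 = g(13), 11 = g(3), 12 = g(7).
Thus g is surjective.
The image of g is {1, 2, 3, 4, 5, 6, 7, 8, 9, 10, 11, 12}, which has 12 elements.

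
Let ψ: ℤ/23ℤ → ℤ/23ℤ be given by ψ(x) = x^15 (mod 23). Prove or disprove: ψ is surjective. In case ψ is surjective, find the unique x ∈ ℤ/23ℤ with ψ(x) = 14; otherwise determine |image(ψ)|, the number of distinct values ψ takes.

7

Since 23 is prime, the nonzero elements of ℤ/23ℤ form a cyclic group of order 22.
As gcd(15, 22) = 1, raising to the 15th power is a bijection on this group: if s^15 ≡ t^15 then (st^{−1})^15 = 1, and the only element of order dividing gcd(15, 22) = 1 is 1, so s = t.
With ψ(0) = 0 this makes ψ injective on all of ℤ/23ℤ, hence bijective (finite equal-size domain and codomain). In particular ψ is surjective.
Since ψ is surjective, we find the preimage of 14. The inverse of x ↦ x^15 on (ℤ/23ℤ)^× is x ↦ x^3, because 15·3 = 45 = 2·22 + 1 ≡ 1 (mod 22) and x^{22} = 1 for x ≠ 0 (Fermat). So ψ⁻¹(14) = 14^3 mod 23.
Repeated squaring mod 23: 14^1 ≡ 14, 14^2 ≡ 14² = 196 ≡ 12. Since 3 = 2 + 1, 14^3 ≡ 12·14: 12·14 = 168 ≡ 7. So 14^3 ≡ 7 (mod 23).
Hence ψ⁻¹(14) = 7.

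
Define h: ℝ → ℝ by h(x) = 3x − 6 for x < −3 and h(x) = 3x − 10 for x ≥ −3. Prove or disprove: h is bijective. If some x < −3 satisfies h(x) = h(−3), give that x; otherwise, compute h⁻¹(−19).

Both pieces are strictly increasing (slopes 3 and 3), so each is injective on its own interval.
The left piece maps (−∞, −3) onto (−∞, −15); the right piece maps [−3, ∞) onto [−19, ∞).
These images overlap. In particular h(−3) = −19 (right piece), and solving 3x − 6 = −19 on the left piece gives x = −13/3 < −3.
So h(−13/3) = h(−3) with −13/3 ≠ −3, and h is not injective, hence not bijective. This x = −13/3 is the requested value below −3.

-13/3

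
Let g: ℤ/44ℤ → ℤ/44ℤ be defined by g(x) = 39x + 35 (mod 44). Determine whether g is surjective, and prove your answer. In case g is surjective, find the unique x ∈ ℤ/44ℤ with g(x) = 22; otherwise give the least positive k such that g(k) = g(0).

29

Since gcd(39, 44) = 1, 39 is invertible modulo 44. Euclid's algorithm: 44 = 1·39 + 5, 39 = 7·5 + 4, 5 = 1·4 + 1; back-substituting gives 1 = 35·39 − 31·44, so 39⁻¹ ≡ 35 (mod 44).
Then y ↦ 35(y − 35) is a two-sided inverse to g, so every y ∈ ℤ/44ℤ has a preimage.
Thus g is surjective.
Since g is surjective, we find g⁻¹(22): we need 39x ≡ 22 − 35 ≡ 31 (mod 44). Using 39⁻¹ = 35: x ≡ 35·31 = 1085 = 24·44 + 29, so x = 29.
Check: g(29) = 39·29 + 35 = 1166 = 26·44 + 22 ≡ 22 (mod 44).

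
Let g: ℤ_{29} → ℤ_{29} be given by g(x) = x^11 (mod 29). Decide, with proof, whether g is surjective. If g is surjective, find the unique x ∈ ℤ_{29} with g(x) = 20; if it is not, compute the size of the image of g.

23

Since 29 is prime, the nonzero elements of ℤ_{29} form a cyclic group of order 28.
As gcd(11, 28) = 1, raising to the 11th power is a bijection on this group: if u^11 ≡ v^11 then (uv^{−1})^11 = 1, and the only element of order dividing gcd(11, 28) = 1 is 1, so u = v.
With g(0) = 0 this makes g injective on all of ℤ_{29}, hence bijective (finite equal-size domain and codomain). In particular g is surjective.
Since g is surjective, we find the preimage of 20. The inverse of x ↦ x^11 on (ℤ_{29})^× is x ↦ x^23, because 11·23 = 253 = 9·28 + 1 ≡ 1 (mod 28) and x^{28} = 1 for x ≠ 0 (Fermat). So g⁻¹(20) = 20^23 mod 29.
Repeated squaring mod 29: 20^1 ≡ 20, 20^2 ≡ 20² = 400 ≡ 23, 20^4 ≡ 23² = 529 ≡ 7, 20^8 ≡ 7² = 49 ≡ 20, 20^16 ≡ 20² = 400 ≡ 23. Since 23 = 16 + 4 + 2 + 1, 20^23 ≡ 23·7·23·20: 23·7 = 161 ≡ 16, then 16·23 = 368 ≡ 20, then 20·20 = 400 ≡ 23. So 20^23 ≡ 23 (mod 29).
Hence g⁻¹(20) = 23.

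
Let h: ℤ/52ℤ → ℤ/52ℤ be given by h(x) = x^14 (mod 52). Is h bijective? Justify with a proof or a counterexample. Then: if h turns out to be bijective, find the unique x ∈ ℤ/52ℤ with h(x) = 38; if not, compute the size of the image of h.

14

h(12): Repeated squaring mod 52: 12^1 ≡ 12, 12^2 ≡ 12² = 144 ≡ 40, 12^4 ≡ 40² = 1600 ≡ 40, 12^8 ≡ 40² = 1600 ≡ 40. Since 14 = 8 + 4 + 2, 12^14 ≡ 40·40·40: 40·40 = 1600 ≡ 40, then 40·40 = 1600 ≡ 40. So 12^14 ≡ 40 (mod 52).
h(14): Repeated squaring mod 52: 14^1 ≡ 14, 14^2 ≡ 14² = 196 ≡ 40, 14^4 ≡ 40² = 1600 ≡ 40, 14^8 ≡ 40² = 1600 ≡ 40. Since 14 = 8 + 4 + 2, 14^14 ≡ 40·40·40: 40·40 = 1600 ≡ 40, then 40·40 = 1600 ≡ 40. So 14^14 ≡ 40 (mod 52).
So h(12) = h(14) = 40 while 12 ≠ 14, so h is not injective, hence not bijective.
Since h is not bijective, we determine |image(h)|. Computing x^14 mod 52 for each x (by repeated squaring, reducing mod 52 at every step), the values h(0), h(1), …, h(51) are: 0, 1, 4, 9, 16, 25, 36, 49, 12, 29, 48, 17, 40, 13, 40, 17, 48, 29, 12, 49, 36, 25, 16, 9, 4, 1, 0, 1, 4, 9, 16, 25, 36, 49, 12, 29, 48, 17, 40, 13, 40, 17, 48, 29, 12, 49, 36, 25, 16, 9, 4, 1.
The distinct values are {0, 1, 4, 9, 12, 13, 16, 17, 25, 29, 36, 40, 48, 49}; there are 14 of them.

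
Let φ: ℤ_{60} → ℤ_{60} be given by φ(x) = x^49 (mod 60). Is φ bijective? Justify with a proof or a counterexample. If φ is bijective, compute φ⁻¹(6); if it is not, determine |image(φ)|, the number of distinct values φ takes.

45

φ(0) = 0^49 = 0.
φ(30): Repeated squaring mod 60: 30^1 ≡ 30, 30^2 ≡ 30² = 900 ≡ 0, 30^4 ≡ 0² = 0, 30^8 ≡ 0² = 0, 30^16 ≡ 0² = 0, 30^32 ≡ 0² = 0. Since 49 = 32 + 16 + 1, 30^49 ≡ 0·0·30: 0·0 = 0, then 0·30 = 0. So 30^49 ≡ 0 (mod 60).
So φ(0) = φ(30) = 0 while 0 ≠ 30, hence φ is not injective, hence not bijective.
Since φ is not bijective, we determine |image(φ)|. Computing x^49 mod 60 for each x (by repeated squaring, reducing mod 60 at every step), the values φ(0), φ(1), …, φ(59) are: 0, 1, 32, 3, 4, 5, 36, 7, 8, 9, 40, 11, 12, 13, 44, 15, 16, 17, 48, 19, 20, 21, 52, 23, 24, 25, 56, 27, 28, 29, 0, 31, 32, 33, 4, 35, 36, 37, 8, 39, 40, 41, 12, 43, 44, 45, 16, 47, 48, 49, 20, 51, 52, 53, 24, 55, 56, 57, 28, 59.
The distinct values are {0, 1, 3, 4, 5, 7, 8, 9, 11, 12, 13, 15, 16, 17, 19, 20, 21, 23, 24, 25, 27, 28, 29, 31, 32, 33, 35, 36, 37, 39, 40, 41, 43, 44, 45, 47, 48, 49, 51, 52, 53, 55, 56, 57, 59}; there are 45 of them.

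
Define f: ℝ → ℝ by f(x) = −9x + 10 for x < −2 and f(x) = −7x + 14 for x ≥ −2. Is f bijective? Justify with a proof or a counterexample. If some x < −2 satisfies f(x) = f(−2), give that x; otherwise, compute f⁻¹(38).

-28/9

Both pieces are strictly decreasing (slopes −9 and −7), so each is injective on its own interval.
The left piece maps (−∞, −2) onto (28, ∞); the right piece maps [−2, ∞) onto (−∞, 28].
Since 28 = 28, the images partition ℝ: f is injective and surjective, hence bijective.
Because the two images are disjoint, no x < −2 has f(x) = f(−2), so we compute f⁻¹(38): 38 lies in (28, ∞), so solve −9x + 10 = 38: x = (38 − 10)/(−9) = −28/9.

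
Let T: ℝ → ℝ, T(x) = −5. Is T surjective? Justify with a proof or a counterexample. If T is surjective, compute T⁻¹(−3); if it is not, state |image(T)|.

1

T(x) = −5 for all x, so −4 has no preimage and T is not surjective.
Since T is not surjective, we state |image(T)|: the image of T is {−5}, which has 1 element.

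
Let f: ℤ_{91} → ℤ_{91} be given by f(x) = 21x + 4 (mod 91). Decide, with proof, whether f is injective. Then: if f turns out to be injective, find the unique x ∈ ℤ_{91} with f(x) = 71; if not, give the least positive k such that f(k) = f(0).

13

We have gcd(21, 91) = 7 > 1. Taking a = 0 and b = 13: f(0) = 4 and f(13) = 21·13 + 4 = 277 ≡ 4 (mod 91).
So f(0) = f(13) while 0 ≠ 13, thus f is not injective.
Since f is not injective, we find the least positive k with f(k) = f(0): this means 21k ≡ 0 (mod 91), i.e. 91 ∣ 21k. Since gcd(21, 91) = 7, dividing through by 7 this holds exactly when 13 ∣ 3k, and as gcd(3, 13) = 1, exactly when 13 ∣ k.
The smallest positive such k is 13.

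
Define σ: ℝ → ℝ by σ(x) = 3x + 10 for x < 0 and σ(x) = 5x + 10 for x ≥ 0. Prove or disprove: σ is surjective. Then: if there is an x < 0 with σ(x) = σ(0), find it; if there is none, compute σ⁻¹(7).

Both pieces are strictly increasing (slopes 3 and 5), so each is injective on its own interval.
The left piece maps (−∞, 0) onto (−∞, 10); the right piece maps [0, ∞) onto [10, ∞).
These images together cover ℝ, so σ is surjective.
Because the two images are disjoint, no x < 0 has σ(x) = σ(0), so we compute σ⁻¹(7): 7 lies in (−∞, 10), so solve 3x + 10 = 7: x = (7 − 10)/3 = −1.

-1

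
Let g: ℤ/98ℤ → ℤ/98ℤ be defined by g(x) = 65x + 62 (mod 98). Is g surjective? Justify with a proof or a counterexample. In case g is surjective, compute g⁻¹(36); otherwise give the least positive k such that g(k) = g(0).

Since gcd(65, 98) = 1, 65 is invertible modulo 98. Euclid's algorithm: 98 = 1·65 + 33, 65 = 1·33 + 32, 33 = 1·32 + 1; back-substituting gives 1 = 95·65 − 63·98, so 65⁻¹ ≡ 95 (mod 98).
For any y ∈ ℤ/98ℤ, x = 95(y − 62) mod 98 satisfies g(x) = 65·95(y − 62) + 62 ≡ y (since 65·95 ≡ 1 mod 98). So every y has a preimage.
So g is surjective.
Since g is surjective, we find g⁻¹(36): we need 65x ≡ 36 − 62 ≡ 72 (mod 98). Using 65⁻¹ = 95: x ≡ 95·72 = 6840 = 69·98 + 78, so x = 78.
Check: g(78) = 65·78 + 62 = 5132 = 52·98 + 36 ≡ 36 (mod 98).

78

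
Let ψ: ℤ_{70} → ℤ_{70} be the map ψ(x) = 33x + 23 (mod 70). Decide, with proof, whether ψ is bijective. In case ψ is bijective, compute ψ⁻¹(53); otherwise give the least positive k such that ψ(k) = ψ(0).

Recall: ψ is injective when ψ(x_1) = ψ(x_2) forces x_1 = x_2.
If ψ(x_1) = ψ(x_2), then 33x_1 ≡ 33x_2 (mod 70). Because gcd(33, 70) = 1, we may cancel 33 to get x_1 ≡ x_2 (mod 70).
We now compute 33⁻¹ mod 70 explicitly. Euclid's algorithm: 70 = 2·33 + 4, 33 = 8·4 + 1; back-substituting gives 1 = 17·33 − 8·70, so 33⁻¹ ≡ 17 (mod 70).
For any y ∈ ℤ_{70}, x = 17(y − 23) mod 70 satisfies ψ(x) = 33·17(y − 23) + 23 ≡ y (since 33·17 ≡ 1 mod 70). So every y has a preimage.
Thus ψ is bijective.
Since ψ is bijective, we compute ψ⁻¹(53): solve 33x + 23 ≡ 53 (mod 70), i.e. 33x ≡ 30 (mod 70).
Multiplying by 33⁻¹ = 17 gives x ≡ 17·30 = 510 = 7·70 + 20 ≡ 20 (mod 70).
Check: ψ(20) = 33·20 + 23 = 683 = 9·70 + 53 ≡ 53 (mod 70).

20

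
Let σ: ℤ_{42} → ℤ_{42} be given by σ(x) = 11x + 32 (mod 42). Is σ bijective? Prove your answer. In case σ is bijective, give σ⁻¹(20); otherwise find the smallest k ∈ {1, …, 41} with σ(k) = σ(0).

By definition, injectivity means: for all x_1, x_2 in the domain, σ(x_1) = σ(x_2) implies x_1 = x_2.
Suppose σ(x_1) = σ(x_2) in ℤ_{42}. Then 11x_1 + 32 ≡ 11x_2 + 32 (mod 42), thus 11(x_1 − x_2) ≡ 0 (mod 42).
Since gcd(11, 42) = 1, 11 is invertible modulo 42, therefore x_1 − x_2 ≡ 0 (mod 42), i.e. x_1 = x_2.
We now compute 11⁻¹ mod 42 explicitly. Euclid's algorithm: 42 = 3·11 + 9, 11 = 1·9 + 2, 9 = 4·2 + 1; back-substituting gives 1 = 23·11 − 6·42, so 11⁻¹ ≡ 23 (mod 42).
For any y ∈ ℤ_{42}, x = 23(y − 32) mod 42 satisfies σ(x) = 11·23(y − 32) + 32 ≡ y (since 11·23 ≡ 1 mod 42). So every y has a preimage.
So σ is bijective.
Since σ is bijective, we compute σ⁻¹(20): solve 11x + 32 ≡ 20 (mod 42), i.e. 11x ≡ 30 (mod 42).
Multiplying by 11⁻¹ = 23 gives x ≡ 23·30 = 690 = 16·42 + 18 ≡ 18 (mod 42).
Check: σ(18) = 11·18 + 32 = 230 = 5·42 + 20 ≡ 20 (mod 42).

18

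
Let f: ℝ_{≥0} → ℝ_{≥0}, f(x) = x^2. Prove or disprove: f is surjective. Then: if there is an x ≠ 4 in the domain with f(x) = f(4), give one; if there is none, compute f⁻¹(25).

For any y ∈ ℝ_{≥0}, x = y^{1/2} ∈ ℝ_{≥0} gives f(x) = y, so f is surjective.
Since x ↦ x^2 is strictly increasing on ℝ_{≥0}, it is injective there, so no x ≠ 4 in the domain has f(x) = f(4). We therefore compute f⁻¹(25) = 25^{1/2} = 5 (indeed 5^2 = 25).

5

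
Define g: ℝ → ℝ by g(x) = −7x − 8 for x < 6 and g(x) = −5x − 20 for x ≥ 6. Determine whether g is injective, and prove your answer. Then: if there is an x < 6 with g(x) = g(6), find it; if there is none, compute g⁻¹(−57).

37/5

Both pieces are strictly decreasing (slopes −7 and −5), so each is injective on its own interval.
The left piece maps (−∞, 6) onto (−50, ∞); the right piece maps [6, ∞) onto (−∞, −50].
These images are disjoint, so no value is attained by both pieces. Thus g is injective.
Because the two images are disjoint, no x < 6 has g(x) = g(6), so we compute g⁻¹(−57): −57 lies in (−∞, −50], so solve −5x − 20 = −57: x = (−57 + 20)/(−5) = 37/5.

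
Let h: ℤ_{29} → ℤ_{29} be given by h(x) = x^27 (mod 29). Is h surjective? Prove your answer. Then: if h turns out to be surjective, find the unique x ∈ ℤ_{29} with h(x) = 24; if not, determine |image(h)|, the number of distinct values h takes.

Since 29 is prime, the nonzero elements of ℤ_{29} form a cyclic group of order 28.
As gcd(27, 28) = 1, raising to the 27th power is a bijection on this group: if a^27 ≡ b^27 then (ab^{−1})^27 = 1, and the only element of order dividing gcd(27, 28) = 1 is 1, so a = b.
With h(0) = 0 this makes h injective on all of ℤ_{29}, hence bijective (finite equal-size domain and codomain). In particular h is surjective.
Since h is surjective, we find the preimage of 24. The inverse of x ↦ x^27 on (ℤ_{29})^× is x ↦ x^27, because 27·27 = 729 = 26·28 + 1 ≡ 1 (mod 28) and x^{28} = 1 for x ≠ 0 (Fermat). So h⁻¹(24) = 24^27 mod 29.
Repeated squaring mod 29: 24^1 ≡ 24, 24^2 ≡ 24² = 576 ≡ 25, 24^4 ≡ 25² = 625 ≡ 16, 24^8 ≡ 16² = 256 ≡ 24, 24^16 ≡ 24² = 576 ≡ 25. Since 27 = 16 + 8 + 2 + 1, 24^27 ≡ 25·24·25·24: 25·24 = 600 ≡ 20, then 20·25 = 500 ≡ 7, then 7·24 = 168 ≡ 23. So 24^27 ≡ 23 (mod 29).
Hence h⁻¹(24) = 23.

23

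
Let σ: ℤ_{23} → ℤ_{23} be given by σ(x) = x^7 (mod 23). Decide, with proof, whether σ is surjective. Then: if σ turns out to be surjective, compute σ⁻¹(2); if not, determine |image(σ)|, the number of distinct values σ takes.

3

Since 23 is prime, the nonzero elements of ℤ_{23} form a cyclic group of order 22.
As gcd(7, 22) = 1, raising to the 7th power is a bijection on this group: if s^7 ≡ t^7 then (st^{−1})^7 = 1, and the only element of order dividing gcd(7, 22) = 1 is 1, so s = t.
With σ(0) = 0 this makes σ injective on all of ℤ_{23}, hence bijective (finite equal-size domain and codomain). In particular σ is surjective.
Since σ is surjective, we find the preimage of 2. The inverse of x ↦ x^7 on (ℤ_{23})^× is x ↦ x^19, because 7·19 = 133 = 6·22 + 1 ≡ 1 (mod 22) and x^{22} = 1 for x ≠ 0 (Fermat). So σ⁻¹(2) = 2^19 mod 23.
Repeated squaring mod 23: 2^1 ≡ 2, 2^2 ≡ 2² = 4, 2^4 ≡ 4² = 16, 2^8 ≡ 16² = 256 ≡ 3, 2^16 ≡ 3² = 9. Since 19 = 16 + 2 + 1, 2^19 ≡ 9·4·2: 9·4 = 36 ≡ 13, then 13·2 = 26 ≡ 3. So 2^19 ≡ 3 (mod 23).
Hence σ⁻¹(2) = 3.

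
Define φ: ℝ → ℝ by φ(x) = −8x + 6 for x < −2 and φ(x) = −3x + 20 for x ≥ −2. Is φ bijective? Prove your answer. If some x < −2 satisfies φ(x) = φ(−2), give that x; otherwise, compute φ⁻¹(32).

Both pieces are strictly decreasing (slopes −8 and −3), so each is injective on its own interval.
The left piece maps (−∞, −2) onto (22, ∞); the right piece maps [−2, ∞) onto (−∞, 26].
These images overlap. In particular φ(−2) = 26 (right piece), and solving −8x + 6 = 26 on the left piece gives x = −5/2 < −2.
So φ(−5/2) = φ(−2) with −5/2 ≠ −2, and φ is not injective, hence not bijective. This x = −5/2 is the requested value below −2.

-5/2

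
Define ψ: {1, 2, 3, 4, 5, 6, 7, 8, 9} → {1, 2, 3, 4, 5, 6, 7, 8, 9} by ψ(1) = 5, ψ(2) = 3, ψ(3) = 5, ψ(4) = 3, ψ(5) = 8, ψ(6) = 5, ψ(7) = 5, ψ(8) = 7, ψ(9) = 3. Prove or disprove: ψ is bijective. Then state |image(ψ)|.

4

ψ(1) = 5 = ψ(3) with 1 ≠ 3, so ψ is not injective, hence not bijective.
The image of ψ is {3, 5, 7, 8}, which has 4 elements.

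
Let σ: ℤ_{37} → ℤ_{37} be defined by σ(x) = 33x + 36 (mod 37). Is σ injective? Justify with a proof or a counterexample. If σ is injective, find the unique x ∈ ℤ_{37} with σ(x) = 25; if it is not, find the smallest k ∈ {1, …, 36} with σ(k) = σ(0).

12

Suppose σ(x_1) = σ(x_2) in ℤ_{37}. Then 33x_1 + 36 ≡ 33x_2 + 36 (mod 37), hence 33(x_1 − x_2) ≡ 0 (mod 37).
Since gcd(33, 37) = 1, 33 is invertible modulo 37, therefore x_1 − x_2 ≡ 0 (mod 37), i.e. x_1 = x_2.
Thus σ is injective.
We now compute 33⁻¹ mod 37 explicitly. Euclid's algorithm: 37 = 1·33 + 4, 33 = 8·4 + 1; back-substituting gives 1 = 9·33 − 8·37, so 33⁻¹ ≡ 9 (mod 37).
Since σ is injective, we compute σ⁻¹(25): solve 33x + 36 ≡ 25 (mod 37), i.e. 33x ≡ 26 (mod 37).
Multiplying by 33⁻¹ = 9 gives x ≡ 9·26 = 234 = 6·37 + 12 ≡ 12 (mod 37).
Check: σ(12) = 33·12 + 36 = 432 = 11·37 + 25 ≡ 25 (mod 37).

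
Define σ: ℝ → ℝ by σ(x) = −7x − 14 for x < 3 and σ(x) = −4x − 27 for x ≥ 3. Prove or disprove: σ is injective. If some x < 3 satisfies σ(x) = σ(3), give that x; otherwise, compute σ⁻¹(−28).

2

Both pieces are strictly decreasing (slopes −7 and −4), so each is injective on its own interval.
The left piece maps (−∞, 3) onto (−35, ∞); the right piece maps [3, ∞) onto (−∞, −39].
These images are disjoint, so no value is attained by both pieces. Therefore σ is injective.
Because the two images are disjoint, no x < 3 has σ(x) = σ(3), so we compute σ⁻¹(−28): −28 lies in (−35, ∞), so solve −7x − 14 = −28: x = (−28 + 14)/(−7) = 2.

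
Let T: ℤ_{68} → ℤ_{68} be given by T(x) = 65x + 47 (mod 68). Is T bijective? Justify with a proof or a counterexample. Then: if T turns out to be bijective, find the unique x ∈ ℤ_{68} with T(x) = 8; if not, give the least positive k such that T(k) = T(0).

13

By definition, T is injective if T(a) = T(b) implies a = b.
If T(a) = T(b), then 65a ≡ 65b (mod 68). Because gcd(65, 68) = 1, we may cancel 65 to get a ≡ b (mod 68).
We now compute 65⁻¹ mod 68 explicitly. Euclid's algorithm: 68 = 1·65 + 3, 65 = 21·3 + 2, 3 = 1·2 + 1; back-substituting gives 1 = 45·65 − 43·68, so 65⁻¹ ≡ 45 (mod 68).
For any y ∈ ℤ_{68}, x = 45(y − 47) mod 68 satisfies T(x) = 65·45(y − 47) + 47 ≡ y (since 65·45 ≡ 1 mod 68). So every y has a preimage.
Therefore T is bijective.
Since T is bijective, we find T⁻¹(8): we need 65x ≡ 8 − 47 ≡ 29 (mod 68). Using 65⁻¹ = 45: x ≡ 45·29 = 1305 = 19·68 + 13, so x = 13.
Check: T(13) = 65·13 + 47 = 892 = 13·68 + 8 ≡ 8 (mod 68).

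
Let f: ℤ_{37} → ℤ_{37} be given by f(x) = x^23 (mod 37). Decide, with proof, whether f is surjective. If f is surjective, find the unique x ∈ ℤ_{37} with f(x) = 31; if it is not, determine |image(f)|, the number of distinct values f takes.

Since 37 is prime, the nonzero elements of ℤ_{37} form a cyclic group of order 36.
As gcd(23, 36) = 1, raising to the 23rd power is a bijection on this group: if s^23 ≡ t^23 then (st^{−1})^23 = 1, and the only element of order dividing gcd(23, 36) = 1 is 1, so s = t.
With f(0) = 0 this makes f injective on all of ℤ_{37}, hence bijective (finite equal-size domain and codomain). In particular f is surjective.
Since f is surjective, we find the preimage of 31. The inverse of x ↦ x^23 on (ℤ_{37})^× is x ↦ x^11, because 23·11 = 253 = 7·36 + 1 ≡ 1 (mod 36) and x^{36} = 1 for x ≠ 0 (Fermat). So f⁻¹(31) = 31^11 mod 37.
Repeated squaring mod 37: 31^1 ≡ 31, 31^2 ≡ 31² = 961 ≡ 36, 31^4 ≡ 36² = 1296 ≡ 1, 31^8 ≡ 1² = 1. Since 11 = 8 + 2 + 1, 31^11 ≡ 1·36·31: 1·36 = 36, then 36·31 = 1116 ≡ 6. So 31^11 ≡ 6 (mod 37).
Hence f⁻¹(31) = 6.

6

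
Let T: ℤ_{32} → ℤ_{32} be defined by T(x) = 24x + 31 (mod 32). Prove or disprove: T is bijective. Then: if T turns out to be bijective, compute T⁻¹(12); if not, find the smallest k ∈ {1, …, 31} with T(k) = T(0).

We have gcd(24, 32) = 8 > 1. Taking s = 0 and t = 4: T(0) = 31 and T(4) = 24·4 + 31 = 127 ≡ 31 (mod 32).
So T(0) = T(4) while 0 ≠ 4, hence T is not injective, hence not bijective.
Since T is not bijective, we find the least positive k with T(k) = T(0): this means 24k ≡ 0 (mod 32), i.e. 32 ∣ 24k. Since gcd(24, 32) = 8, dividing through by 8 this holds exactly when 4 ∣ 3k, and as gcd(3, 4) = 1, exactly when 4 ∣ k.
The smallest positive such k is 4.

4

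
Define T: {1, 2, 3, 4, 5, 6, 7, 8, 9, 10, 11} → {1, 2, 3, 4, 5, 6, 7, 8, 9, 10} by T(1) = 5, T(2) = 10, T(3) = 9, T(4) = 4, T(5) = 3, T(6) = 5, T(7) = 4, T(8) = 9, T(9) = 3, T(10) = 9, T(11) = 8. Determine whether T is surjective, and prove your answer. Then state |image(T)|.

No element maps to 1, so T is not surjective.
The image of T is {3, 4, 5, 8, 9, 10}, which has 6 elements.

6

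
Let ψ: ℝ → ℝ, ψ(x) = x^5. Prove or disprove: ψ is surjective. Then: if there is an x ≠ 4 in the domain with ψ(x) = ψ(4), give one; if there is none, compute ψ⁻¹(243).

For any y ∈ ℝ, x = y^{1/5} ∈ ℝ gives ψ(x) = y, so ψ is surjective.
Since x ↦ x^5 is strictly increasing on ℝ, it is injective there, so no x ≠ 4 in the domain has ψ(x) = ψ(4). We therefore compute ψ⁻¹(243) = 243^{1/5} = 3 (indeed 3^5 = 243).

3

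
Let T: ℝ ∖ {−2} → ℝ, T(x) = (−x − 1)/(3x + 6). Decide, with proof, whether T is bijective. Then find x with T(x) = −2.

-11/5

If T(x) = −1/3, cross-multiplying gives 3(−x − 1) = −1(3x + 6), which simplifies to −3 = −6 — false.  So −1/3 has no preimage and T is not surjective.
So T is not bijective.
Solving T(x) = −2: cross-multiplying gives −x − 1 = −2(3x + 6), which rearranges to 5x = −11, so x = −11/5.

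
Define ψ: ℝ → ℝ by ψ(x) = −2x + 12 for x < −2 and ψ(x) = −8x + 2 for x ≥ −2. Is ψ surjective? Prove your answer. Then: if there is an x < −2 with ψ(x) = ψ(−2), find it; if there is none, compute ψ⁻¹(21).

Both pieces are strictly decreasing (slopes −2 and −8), so each is injective on its own interval.
The left piece maps (−∞, −2) onto (16, ∞); the right piece maps [−2, ∞) onto (−∞, 18].
The union (16, ∞) ∪ (−∞, 18] covers ℝ, so ψ is surjective.
For the follow-up: the images overlap, so an x < −2 with ψ(x) = ψ(−2) exists. ψ(−2) = 18; solving −2x + 12 = 18 for x < −2 gives x = (18 − 12)/(−2) = −3.

-3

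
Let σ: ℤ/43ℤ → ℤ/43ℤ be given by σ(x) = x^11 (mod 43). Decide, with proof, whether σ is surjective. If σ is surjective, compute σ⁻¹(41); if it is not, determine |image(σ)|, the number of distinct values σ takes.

4

Since 43 is prime, the nonzero elements of ℤ/43ℤ form a cyclic group of order 42.
As gcd(11, 42) = 1, raising to the 11th power is a bijection on this group: if x_1^11 ≡ x_2^11 then (x_1x_2^{−1})^11 = 1, and the only element of order dividing gcd(11, 42) = 1 is 1, so x_1 = x_2.
With σ(0) = 0 this makes σ injective on all of ℤ/43ℤ, hence bijective (finite equal-size domain and codomain). In particular σ is surjective.
Since σ is surjective, we find the preimage of 41. The inverse of x ↦ x^11 on (ℤ/43ℤ)^× is x ↦ x^23, because 11·23 = 253 = 6·42 + 1 ≡ 1 (mod 42) and x^{42} = 1 for x ≠ 0 (Fermat). So σ⁻¹(41) = 41^23 mod 43.
Repeated squaring mod 43: 41^1 ≡ 41, 41^2 ≡ 41² = 1681 ≡ 4, 41^4 ≡ 4² = 16, 41^8 ≡ 16² = 256 ≡ 41, 41^16 ≡ 41² = 1681 ≡ 4. Since 23 = 16 + 4 + 2 + 1, 41^23 ≡ 4·16·4·41: 4·16 = 64 ≡ 21, then 21·4 = 84 ≡ 41, then 41·41 = 1681 ≡ 4. So 41^23 ≡ 4 (mod 43).
Hence σ⁻¹(41) = 4.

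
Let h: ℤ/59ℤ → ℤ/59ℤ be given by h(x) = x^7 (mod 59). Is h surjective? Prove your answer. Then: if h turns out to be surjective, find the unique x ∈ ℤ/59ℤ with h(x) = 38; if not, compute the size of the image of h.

Since 59 is prime, the nonzero elements of ℤ/59ℤ form a cyclic group of order 58.
As gcd(7, 58) = 1, raising to the 7th power is a bijection on this group: if x_1^7 ≡ x_2^7 then (x_1x_2^{−1})^7 = 1, and the only element of order dividing gcd(7, 58) = 1 is 1, so x_1 = x_2.
With h(0) = 0 this makes h injective on all of ℤ/59ℤ, hence bijective (finite equal-size domain and codomain). In particular h is surjective.
Since h is surjective, we find the preimage of 38. The inverse of x ↦ x^7 on (ℤ/59ℤ)^× is x ↦ x^25, because 7·25 = 175 = 3·58 + 1 ≡ 1 (mod 58) and x^{58} = 1 for x ≠ 0 (Fermat). So h⁻¹(38) = 38^25 mod 59.
Repeated squaring mod 59: 38^1 ≡ 38, 38^2 ≡ 38² = 1444 ≡ 28, 38^4 ≡ 28² = 784 ≡ 17, 38^8 ≡ 17² = 289 ≡ 53, 38^16 ≡ 53² = 2809 ≡ 36. Since 25 = 16 + 8 + 1, 38^25 ≡ 36·53·38: 36·53 = 1908 ≡ 20, then 20·38 = 760 ≡ 52. So 38^25 ≡ 52 (mod 59).
Hence h⁻¹(38) = 52.

52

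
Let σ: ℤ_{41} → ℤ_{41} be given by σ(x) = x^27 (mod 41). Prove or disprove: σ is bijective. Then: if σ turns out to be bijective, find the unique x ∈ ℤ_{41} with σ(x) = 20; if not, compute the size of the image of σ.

Since 41 is prime, the nonzero elements of ℤ_{41} form a cyclic group of order 40.
As gcd(27, 40) = 1, raising to the 27th power is a bijection on this group: if s^27 ≡ t^27 then (st^{−1})^27 = 1, and the only element of order dividing gcd(27, 40) = 1 is 1, so s = t.
With σ(0) = 0 this makes σ injective on all of ℤ_{41}, hence bijective (finite equal-size domain and codomain). In particular σ is bijective.
Since σ is bijective, we find the preimage of 20. The inverse of x ↦ x^27 on (ℤ_{41})^× is x ↦ x^3, because 27·3 = 81 = 2·40 + 1 ≡ 1 (mod 40) and x^{40} = 1 for x ≠ 0 (Fermat). So σ⁻¹(20) = 20^3 mod 41.
Repeated squaring mod 41: 20^1 ≡ 20, 20^2 ≡ 20² = 400 ≡ 31. Since 3 = 2 + 1, 20^3 ≡ 31·20: 31·20 = 620 ≡ 5. So 20^3 ≡ 5 (mod 41).
Hence σ⁻¹(20) = 5.

5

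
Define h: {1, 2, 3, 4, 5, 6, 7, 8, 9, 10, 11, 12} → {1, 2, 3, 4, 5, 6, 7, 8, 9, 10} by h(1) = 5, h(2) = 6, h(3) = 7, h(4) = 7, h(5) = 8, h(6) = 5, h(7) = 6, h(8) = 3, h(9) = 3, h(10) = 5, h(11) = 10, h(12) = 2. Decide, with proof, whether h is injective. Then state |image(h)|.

7

h(3) = 7 = h(4) with 3 ≠ 4, so h is not injective.
The image of h is {2, 3, 5, 6, 7, 8, 10}, which has 7 elements.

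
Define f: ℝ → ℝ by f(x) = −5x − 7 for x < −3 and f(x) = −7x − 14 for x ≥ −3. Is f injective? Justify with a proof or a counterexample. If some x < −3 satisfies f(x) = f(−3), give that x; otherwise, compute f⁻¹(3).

Both pieces are strictly decreasing (slopes −5 and −7), so each is injective on its own interval.
The left piece maps (−∞, −3) onto (8, ∞); the right piece maps [−3, ∞) onto (−∞, 7].
These images are disjoint, so no value is attained by both pieces. Hence f is injective.
Because the two images are disjoint, no x < −3 has f(x) = f(−3), so we compute f⁻¹(3): 3 lies in (−∞, 7], so solve −7x − 14 = 3: x = (3 + 14)/(−7) = −17/7.

-17/7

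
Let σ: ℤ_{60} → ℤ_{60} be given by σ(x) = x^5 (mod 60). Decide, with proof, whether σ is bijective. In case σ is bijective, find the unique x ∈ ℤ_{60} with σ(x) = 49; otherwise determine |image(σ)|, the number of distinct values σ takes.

45

σ(0) = 0^5 = 0.
σ(30): Repeated squaring mod 60: 30^1 ≡ 30, 30^2 ≡ 30² = 900 ≡ 0, 30^4 ≡ 0² = 0. Since 5 = 4 + 1, 30^5 ≡ 0·30: 0·30 = 0. So 30^5 ≡ 0 (mod 60).
So σ(0) = σ(30) = 0 while 0 ≠ 30, therefore σ is not injective, hence not bijective.
Since σ is not bijective, we determine |image(σ)|. Computing x^5 mod 60 for each x (by repeated squaring, reducing mod 60 at every step), the values σ(0), σ(1), …, σ(59) are: 0, 1, 32, 3, 4, 5, 36, 7, 8, 9, 40, 11, 12, 13, 44, 15, 16, 17, 48, 19, 20, 21, 52, 23, 24, 25, 56, 27, 28, 29, 0, 31, 32, 33, 4, 35, 36, 37, 8, 39, 40, 41, 12, 43, 44, 45, 16, 47, 48, 49, 20, 51, 52, 53, 24, 55, 56, 57, 28, 59.
The distinct values are {0, 1, 3, 4, 5, 7, 8, 9, 11, 12, 13, 15, 16, 17, 19, 20, 21, 23, 24, 25, 27, 28, 29, 31, 32, 33, 35, 36, 37, 39, 40, 41, 43, 44, 45, 47, 48, 49, 51, 52, 53, 55, 56, 57, 59}; there are 45 of them.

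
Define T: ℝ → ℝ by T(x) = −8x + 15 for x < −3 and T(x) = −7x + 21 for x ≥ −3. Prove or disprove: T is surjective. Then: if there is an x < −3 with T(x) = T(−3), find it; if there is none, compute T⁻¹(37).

-27/8

Both pieces are strictly decreasing (slopes −8 and −7), so each is injective on its own interval.
The left piece maps (−∞, −3) onto (39, ∞); the right piece maps [−3, ∞) onto (−∞, 42].
The union (39, ∞) ∪ (−∞, 42] covers ℝ, so T is surjective.
For the follow-up: the images overlap, so an x < −3 with T(x) = T(−3) exists. T(−3) = 42; solving −8x + 15 = 42 for x < −3 gives x = (42 − 15)/(−8) = −27/8.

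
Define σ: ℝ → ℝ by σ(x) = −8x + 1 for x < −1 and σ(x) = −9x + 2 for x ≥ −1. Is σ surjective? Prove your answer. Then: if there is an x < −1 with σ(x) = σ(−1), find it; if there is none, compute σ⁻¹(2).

-5/4

Both pieces are strictly decreasing (slopes −8 and −9), so each is injective on its own interval.
The left piece maps (−∞, −1) onto (9, ∞); the right piece maps [−1, ∞) onto (−∞, 11].
The union (9, ∞) ∪ (−∞, 11] covers ℝ, so σ is surjective.
For the follow-up: the images overlap, so an x < −1 with σ(x) = σ(−1) exists. σ(−1) = 11; solving −8x + 1 = 11 for x < −1 gives x = (11 − 1)/(−8) = −5/4.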